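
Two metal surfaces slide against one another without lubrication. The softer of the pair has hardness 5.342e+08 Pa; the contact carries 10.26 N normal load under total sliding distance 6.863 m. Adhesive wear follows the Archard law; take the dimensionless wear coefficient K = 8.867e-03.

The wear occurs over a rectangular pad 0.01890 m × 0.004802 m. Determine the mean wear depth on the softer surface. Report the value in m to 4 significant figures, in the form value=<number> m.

All working math runs at full float precision; printed values are rounded. Rounded just once to 4 significant digits.
Convert: Contact area A = 0.01890 m × 0.004802 m = 9.076e-05 m².
Expressed in SI base units: W = 10.26 N, H = 5.342e+08 Pa, K = 8.867e-03.
Volume removed: V = K·W·L/H = 8.867e-03 · 10.26 · 6.863 / 5.342e+08 = 1.169e-09 m³.
Mean depth h = V/A = 1.169e-09 / 9.076e-05 = 1.288e-05 m.

value=1.288e-05 m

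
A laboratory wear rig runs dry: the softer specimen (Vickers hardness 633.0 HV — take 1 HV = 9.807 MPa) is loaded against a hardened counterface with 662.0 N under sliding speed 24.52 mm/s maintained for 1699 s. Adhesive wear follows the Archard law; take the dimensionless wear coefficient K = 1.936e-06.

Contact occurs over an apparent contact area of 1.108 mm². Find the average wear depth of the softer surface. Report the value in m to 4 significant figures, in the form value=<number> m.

Intermediate values appear rounded — the computation holds exact precision — one last rounding, at 4 significant digits.
Convert: Sliding speed v = 24.52 mm/s = 0.02452 m/s. Distance L = v·t = 0.02452 m/s × 1699 s = 41.66 m.
Convert: Hardness H = 633.0 HV × 9.807 MPa/HV = 6208 MPa = 6.208e+09 Pa.
Convert: Contact area A = 1.108 mm² = 1.108e-06 m².
Restated in SI base units: W = 662.0 N, H = 6.208e+09 Pa, K = 1.936e-06.
Archard volume V = K·W·L/H = 1.936e-06 · 662.0 · 41.66 / 6.208e+09 = 8.601e-12 m³.
Depth of wear h = V/A = 8.601e-12 / 1.108e-06 = 7.762e-06 m.

value=7.762e-06 m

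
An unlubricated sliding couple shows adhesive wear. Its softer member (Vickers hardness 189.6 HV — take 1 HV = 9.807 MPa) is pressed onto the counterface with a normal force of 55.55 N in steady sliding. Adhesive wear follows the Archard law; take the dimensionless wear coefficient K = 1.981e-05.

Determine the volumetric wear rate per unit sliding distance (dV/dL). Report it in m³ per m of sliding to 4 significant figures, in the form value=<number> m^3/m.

Intermediates are displayed rounded. Each operation runs at exact precision, and a lone final rounding, at four significant digits.
Convert: Hardness H = 189.6 HV × 9.807 MPa/HV = 1859 MPa = 1.859e+09 Pa.
In SI base units: W = 55.55 N, H = 1.859e+09 Pa, K = 1.981e-05.
Sliding wear rate dV/dL = K·W/H, per unit distance: 1.981e-05 · 55.55 / 1.859e+09 = 5.918e-13 m³/m.

value=5.918e-13 m^3/m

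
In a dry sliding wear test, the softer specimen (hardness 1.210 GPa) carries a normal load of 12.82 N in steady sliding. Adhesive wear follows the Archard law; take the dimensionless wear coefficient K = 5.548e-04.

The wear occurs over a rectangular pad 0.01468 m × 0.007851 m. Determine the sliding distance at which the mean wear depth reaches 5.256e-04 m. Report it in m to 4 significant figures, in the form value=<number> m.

value=1.031e+04 m

Displayed values are rounded. The algebra runs at exact precision. Rounded once at the end, at four significant figures.
Hardness H = 1.210 GPa = 1.210e+09 Pa.
Contact area A = 0.01468 m × 0.007851 m = 1.153e-04 m².
Working in SI base units: W = 12.82 N, H = 1.210e+09 Pa, K = 5.548e-04.
Permissible volume V_lim = h_lim·A = 5.256e-04 · 1.153e-04 = 6.058e-08 m³.
Thus life L = V_lim·H/(K·W) = 6.058e-08 · 1.210e+09 / (5.548e-04 · 12.82) = 1.031e+04 m.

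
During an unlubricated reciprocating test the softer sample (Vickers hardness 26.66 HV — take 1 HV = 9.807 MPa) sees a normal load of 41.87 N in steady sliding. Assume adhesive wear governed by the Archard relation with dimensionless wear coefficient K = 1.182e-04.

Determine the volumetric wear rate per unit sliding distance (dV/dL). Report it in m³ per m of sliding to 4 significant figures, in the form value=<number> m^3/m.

value=1.893e-11 m^3/m

Intermediate values are shown rounded; all working math keeps full precision — one last rounding to 4 significant figures.
Convert: Hardness H = 26.66 HV × 9.807 MPa/HV = 261.5 MPa = 2.615e+08 Pa.
In SI base units: W = 41.87 N, H = 2.615e+08 Pa, K = 1.182e-04.
The wear rate dV/dL = K·W/H, per unit distance: 1.182e-04 · 41.87 / 2.615e+08 = 1.893e-11 m³/m.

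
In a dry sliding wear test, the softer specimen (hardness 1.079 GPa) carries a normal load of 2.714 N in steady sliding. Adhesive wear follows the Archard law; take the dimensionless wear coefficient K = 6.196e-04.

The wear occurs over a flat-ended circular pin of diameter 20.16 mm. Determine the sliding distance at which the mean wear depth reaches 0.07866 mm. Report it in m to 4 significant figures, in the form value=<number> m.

value=1.611e+04 m

Intermediate values appear rounded — all arithmetic keeps full precision. Rounded just once: four significant digits.
Hardness H = 1.079 GPa = 1.079e+09 Pa.
Pin diameter d = 20.16 mm = 0.02016 m. Contact area A = π·d²/4 = π·(0.02016 m)²/4 = 3.192e-04 m².
Depth limit h_lim = 0.07866 mm = 7.866e-05 m.
As SI base values: W = 2.714 N, H = 1.079e+09 Pa, K = 6.196e-04.
At the depth limit, V_lim = h_lim·A = 7.866e-05 · 3.192e-04 = 2.511e-08 m³.
Sliding life L = V_lim·H/(K·W) = 2.511e-08 · 1.079e+09 / (6.196e-04 · 2.714) = 1.611e+04 m.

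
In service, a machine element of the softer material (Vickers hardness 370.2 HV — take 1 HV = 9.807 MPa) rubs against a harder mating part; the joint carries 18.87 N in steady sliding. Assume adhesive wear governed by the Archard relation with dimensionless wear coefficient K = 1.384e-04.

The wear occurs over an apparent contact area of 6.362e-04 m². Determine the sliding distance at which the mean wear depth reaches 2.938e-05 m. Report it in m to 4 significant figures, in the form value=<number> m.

value=2.598e+04 m

The computation carries full precision, and intermediates are printed rounded, and a single final rounding: 4 significant figures.
Hardness H = 370.2 HV × 9.807 MPa/HV = 3631 MPa = 3.631e+09 Pa.
In SI base units: W = 18.87 N, H = 3.631e+09 Pa, K = 1.384e-04.
Limit volume V_lim = h_lim·A = 2.938e-05 · 6.362e-04 = 1.869e-08 m³.
Life L = V_lim·H/(K·W) = 1.869e-08 · 3.631e+09 / (1.384e-04 · 18.87) = 2.598e+04 m.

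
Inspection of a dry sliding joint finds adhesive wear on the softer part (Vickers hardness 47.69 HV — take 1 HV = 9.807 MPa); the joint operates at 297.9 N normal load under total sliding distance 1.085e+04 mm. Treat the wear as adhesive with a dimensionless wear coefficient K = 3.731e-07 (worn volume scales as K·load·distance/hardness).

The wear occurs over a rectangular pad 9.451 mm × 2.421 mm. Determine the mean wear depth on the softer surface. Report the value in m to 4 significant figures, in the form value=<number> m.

Every step holds full float precision — quoted intermediates are rounded, and a single final rounding to four significant digits.
Convert: Path length L = 1.085e+04 mm = 10.85 m.
Convert: Hardness H = 47.69 HV × 9.807 MPa/HV = 467.7 MPa = 4.677e+08 Pa.
Convert: Pad sides 9.451 mm × 2.421 mm = 0.009451 m × 0.002421 m. Contact area A = 0.009451 m × 0.002421 m = 2.288e-05 m².
In SI base units: W = 297.9 N, H = 4.677e+08 Pa, K = 3.731e-07.
The Archard volume V = K·W·L/H = 3.731e-07 · 297.9 · 10.85 / 4.677e+08 = 2.578e-12 m³.
Mean depth h = V/A = 2.578e-12 / 2.288e-05 = 1.127e-07 m.

value=1.127e-07 m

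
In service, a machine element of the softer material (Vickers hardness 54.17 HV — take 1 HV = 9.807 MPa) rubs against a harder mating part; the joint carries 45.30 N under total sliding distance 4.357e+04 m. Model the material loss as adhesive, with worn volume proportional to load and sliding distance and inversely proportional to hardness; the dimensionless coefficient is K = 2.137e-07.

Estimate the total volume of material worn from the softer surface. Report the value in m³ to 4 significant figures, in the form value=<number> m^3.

The algebra carries full precision — intermediate values appear rounded, and a lone final rounding, at four significant digits.
Hardness H = 54.17 HV × 9.807 MPa/HV = 531.2 MPa = 5.312e+08 Pa.
In SI base units: W = 45.30 N, H = 5.312e+08 Pa, K = 2.137e-07.
Worn volume V = K·W·L/H = 2.137e-07 · 45.30 · 4.357e+04 / 5.312e+08 = 7.940e-10 m³.

value=7.940e-10 m^3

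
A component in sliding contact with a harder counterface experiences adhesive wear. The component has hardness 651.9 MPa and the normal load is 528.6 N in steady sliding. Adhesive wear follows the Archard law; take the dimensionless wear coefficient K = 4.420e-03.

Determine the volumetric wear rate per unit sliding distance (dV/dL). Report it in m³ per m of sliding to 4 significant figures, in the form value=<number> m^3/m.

Intermediate values appear rounded — all arithmetic carries exact precision. Rounded just once: 4 significant figures.
Hardness H = 651.9 MPa = 6.519e+08 Pa.
As SI base values: W = 528.6 N, H = 6.519e+08 Pa, K = 4.420e-03.
Wear rate dV/dL = K·W/H, so: 4.420e-03 · 528.6 / 6.519e+08 = 3.584e-09 m³/m.

value=3.584e-09 m^3/m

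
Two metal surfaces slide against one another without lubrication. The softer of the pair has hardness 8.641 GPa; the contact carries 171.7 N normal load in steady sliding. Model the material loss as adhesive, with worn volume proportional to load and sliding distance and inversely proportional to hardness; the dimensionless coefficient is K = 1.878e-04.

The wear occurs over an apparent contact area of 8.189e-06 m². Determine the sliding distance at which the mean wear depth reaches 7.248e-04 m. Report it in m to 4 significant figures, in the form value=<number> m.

All arithmetic runs at exact precision — quoted intermediates are rounded. Rounded once at the end to 4 significant figures.
Hardness H = 8.641 GPa = 8.641e+09 Pa.
In SI base units: W = 171.7 N, H = 8.641e+09 Pa, K = 1.878e-04.
Permissible volume V_lim = h_lim·A = 7.248e-04 · 8.189e-06 = 5.935e-09 m³.
Sliding life L = V_lim·H/(K·W) = 5.935e-09 · 8.641e+09 / (1.878e-04 · 171.7) = 1591 m.

value=1591 m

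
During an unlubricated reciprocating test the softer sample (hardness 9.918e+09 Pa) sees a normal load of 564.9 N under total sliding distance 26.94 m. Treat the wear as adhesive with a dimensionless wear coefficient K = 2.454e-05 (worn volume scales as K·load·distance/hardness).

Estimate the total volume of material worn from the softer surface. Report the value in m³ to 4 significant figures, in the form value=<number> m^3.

value=3.765e-11 m^3

The intermediates are printed rounded, and the algebra holds exact precision; one final rounding, at four significant figures.
SI base units throughout: W = 564.9 N, H = 9.918e+09 Pa, K = 2.454e-05.
Archard relation: V = K·W·L/H = 2.454e-05 · 564.9 · 26.94 / 9.918e+09 = 3.765e-11 m³.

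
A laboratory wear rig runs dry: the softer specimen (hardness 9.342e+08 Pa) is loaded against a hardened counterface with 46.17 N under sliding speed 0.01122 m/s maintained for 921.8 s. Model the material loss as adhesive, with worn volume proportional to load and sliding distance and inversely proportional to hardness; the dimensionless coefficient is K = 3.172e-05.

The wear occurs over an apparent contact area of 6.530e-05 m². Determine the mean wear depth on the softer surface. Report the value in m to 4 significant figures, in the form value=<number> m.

value=2.483e-07 m

Displayed values are rounded. The algebra keeps exact precision; a single final rounding to 4 significant digits.
Sliding distance L = v·t = 0.01122 m/s × 921.8 s = 10.34 m.
Expressed in SI base units: W = 46.17 N, H = 9.342e+08 Pa, K = 3.172e-05.
By Archard's law, V = K·W·L/H = 3.172e-05 · 46.17 · 10.34 / 9.342e+08 = 1.621e-11 m³.
Average depth h = V/A = 1.621e-11 / 6.530e-05 = 2.483e-07 m.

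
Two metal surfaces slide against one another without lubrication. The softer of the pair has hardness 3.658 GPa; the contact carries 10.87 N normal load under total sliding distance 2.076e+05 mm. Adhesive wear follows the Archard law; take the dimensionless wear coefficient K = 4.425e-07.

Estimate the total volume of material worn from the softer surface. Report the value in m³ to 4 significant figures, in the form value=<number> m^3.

The intermediates are printed rounded; the algebra runs at exact precision, and a single final rounding: 4 significant digits.
Path length L = 2.076e+05 mm = 207.6 m.
Hardness H = 3.658 GPa = 3.658e+09 Pa.
In SI base units, W = 10.87 N, H = 3.658e+09 Pa, K = 4.425e-07.
Apply Archard: V = K·W·L/H = 4.425e-07 · 10.87 · 207.6 / 3.658e+09 = 2.730e-13 m³.

value=2.730e-13 m^3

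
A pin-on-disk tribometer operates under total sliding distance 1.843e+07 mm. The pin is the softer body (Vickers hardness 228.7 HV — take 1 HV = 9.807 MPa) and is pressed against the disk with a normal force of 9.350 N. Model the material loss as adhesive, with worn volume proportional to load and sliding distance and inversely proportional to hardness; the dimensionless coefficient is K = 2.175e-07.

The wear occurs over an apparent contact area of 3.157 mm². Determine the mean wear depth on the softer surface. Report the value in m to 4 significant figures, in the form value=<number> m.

Printed values are rounded; every step holds full precision, and a single final rounding, at 4 significant figures.
Path length L = 1.843e+07 mm = 1.843e+04 m.
Hardness H = 228.7 HV × 9.807 MPa/HV = 2243 MPa = 2.243e+09 Pa.
Contact area A = 3.157 mm² = 3.157e-06 m².
In SI base units: W = 9.350 N, H = 2.243e+09 Pa, K = 2.175e-07.
By Archard's law, V = K·W·L/H = 2.175e-07 · 9.350 · 1.843e+04 / 2.243e+09 = 1.671e-11 m³.
Wear depth h = V/A = 1.671e-11 / 3.157e-06 = 5.293e-06 m.

value=5.293e-06 m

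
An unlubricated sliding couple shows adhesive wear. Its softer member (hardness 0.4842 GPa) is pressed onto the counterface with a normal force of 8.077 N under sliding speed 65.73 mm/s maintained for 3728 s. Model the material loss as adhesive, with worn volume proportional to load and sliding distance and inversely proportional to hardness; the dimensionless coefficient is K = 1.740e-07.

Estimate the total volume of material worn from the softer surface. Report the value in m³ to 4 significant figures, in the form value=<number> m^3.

Intermediate values are printed rounded, and the computation keeps full float precision. Rounded just once: four significant figures.
Convert: Sliding speed v = 65.73 mm/s = 0.06573 m/s. The distance L = v·t = 0.06573 m/s × 3728 s = 245.0 m.
Convert: Hardness H = 0.4842 GPa = 4.842e+08 Pa.
In SI base units, W = 8.077 N, H = 4.842e+08 Pa, K = 1.740e-07.
Worn volume V = K·W·L/H = 1.740e-07 · 8.077 · 245.0 / 4.842e+08 = 7.112e-13 m³.

value=7.112e-13 m^3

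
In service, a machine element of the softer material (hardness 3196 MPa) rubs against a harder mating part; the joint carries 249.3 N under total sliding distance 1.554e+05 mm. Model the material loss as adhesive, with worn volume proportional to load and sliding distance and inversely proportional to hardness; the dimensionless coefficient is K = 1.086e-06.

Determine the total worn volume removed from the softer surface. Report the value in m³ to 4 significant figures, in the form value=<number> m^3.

The computation carries exact precision. Intermediate values are displayed rounded, and one last rounding, at four significant digits.
Path length L = 1.554e+05 mm = 155.4 m.
Hardness H = 3196 MPa = 3.196e+09 Pa.
Working in SI base units: W = 249.3 N, H = 3.196e+09 Pa, K = 1.086e-06.
Archard relation: V = K·W·L/H = 1.086e-06 · 249.3 · 155.4 / 3.196e+09 = 1.316e-11 m³.

value=1.316e-11 m^3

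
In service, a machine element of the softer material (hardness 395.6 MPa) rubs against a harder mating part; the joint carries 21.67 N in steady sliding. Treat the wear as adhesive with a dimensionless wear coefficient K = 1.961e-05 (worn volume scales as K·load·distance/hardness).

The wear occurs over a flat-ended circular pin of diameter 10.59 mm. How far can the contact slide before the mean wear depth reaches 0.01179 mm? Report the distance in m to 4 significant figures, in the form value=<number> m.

All working math runs at full precision; the intermediates appear rounded — one last rounding to 4 significant digits.
Convert: Hardness H = 395.6 MPa = 3.956e+08 Pa.
Convert: Pin diameter d = 10.59 mm = 0.01059 m. Contact area A = π·d²/4 = π·(0.01059 m)²/4 = 8.808e-05 m².
Convert: Depth limit h_lim = 0.01179 mm = 1.179e-05 m.
SI base units throughout: W = 21.67 N, H = 3.956e+08 Pa, K = 1.961e-05.
Permissible volume V_lim = h_lim·A = 1.179e-05 · 8.808e-05 = 1.038e-09 m³.
Sliding life L = V_lim·H/(K·W) = 1.038e-09 · 3.956e+08 / (1.961e-05 · 21.67) = 966.8 m.

value=966.8 m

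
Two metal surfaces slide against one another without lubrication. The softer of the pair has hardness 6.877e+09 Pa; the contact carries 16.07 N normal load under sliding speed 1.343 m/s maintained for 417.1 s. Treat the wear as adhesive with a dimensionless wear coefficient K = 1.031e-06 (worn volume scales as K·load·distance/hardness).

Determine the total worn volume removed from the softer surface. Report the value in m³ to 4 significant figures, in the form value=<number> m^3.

value=1.350e-12 m^3

Intermediates are displayed rounded; all arithmetic keeps full precision. Rounded once at the end: four significant figures.
Path length L = v·t = 1.343 m/s × 417.1 s = 560.2 m.
Collected in SI base units: W = 16.07 N, H = 6.877e+09 Pa, K = 1.031e-06.
Volume removed: V = K·W·L/H = 1.031e-06 · 16.07 · 560.2 / 6.877e+09 = 1.350e-12 m³.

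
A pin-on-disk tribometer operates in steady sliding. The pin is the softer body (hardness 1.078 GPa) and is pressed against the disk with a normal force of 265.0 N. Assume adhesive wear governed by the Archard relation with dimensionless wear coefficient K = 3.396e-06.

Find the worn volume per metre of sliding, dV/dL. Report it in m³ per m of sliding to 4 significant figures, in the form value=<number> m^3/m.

value=8.348e-13 m^3/m

Intermediates appear rounded. Every step maintains full precision, and a single final rounding, at 4 significant figures.
Convert: Hardness H = 1.078 GPa = 1.078e+09 Pa.
Collected in SI base units: W = 265.0 N, H = 1.078e+09 Pa, K = 3.396e-06.
Sliding wear rate dV/dL = K·W/H, so: 3.396e-06 · 265.0 / 1.078e+09 = 8.348e-13 m³/m.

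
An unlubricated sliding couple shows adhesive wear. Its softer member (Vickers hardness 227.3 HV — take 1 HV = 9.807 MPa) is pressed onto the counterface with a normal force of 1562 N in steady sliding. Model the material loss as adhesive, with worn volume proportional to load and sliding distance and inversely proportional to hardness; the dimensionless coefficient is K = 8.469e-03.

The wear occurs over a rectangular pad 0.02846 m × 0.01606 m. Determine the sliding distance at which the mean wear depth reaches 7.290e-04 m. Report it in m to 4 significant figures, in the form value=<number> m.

value=56.15 m

The intermediates appear rounded. All working math maintains full float precision, and one final rounding, at 4 significant digits.
Hardness H = 227.3 HV × 9.807 MPa/HV = 2229 MPa = 2.229e+09 Pa.
Contact area A = 0.02846 m × 0.01606 m = 4.571e-04 m².
SI base units throughout: W = 1562 N, H = 2.229e+09 Pa, K = 8.469e-03.
Wearable volume V_lim = h_lim·A = 7.290e-04 · 4.571e-04 = 3.332e-07 m³.
So the life L = V_lim·H/(K·W) = 3.332e-07 · 2.229e+09 / (8.469e-03 · 1562) = 56.15 m.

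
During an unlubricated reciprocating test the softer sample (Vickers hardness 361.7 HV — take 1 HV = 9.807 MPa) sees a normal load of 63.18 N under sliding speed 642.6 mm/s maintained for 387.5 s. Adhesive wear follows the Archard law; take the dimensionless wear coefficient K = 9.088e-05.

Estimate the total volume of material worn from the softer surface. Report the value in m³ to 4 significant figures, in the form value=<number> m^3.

value=4.031e-10 m^3

Every step keeps full precision; shown intermediates are rounded; a single final rounding to 4 significant digits.
Sliding speed v = 642.6 mm/s = 0.6426 m/s. Path length L = v·t = 0.6426 m/s × 387.5 s = 249.0 m.
Hardness H = 361.7 HV × 9.807 MPa/HV = 3547 MPa = 3.547e+09 Pa.
Collected in SI base units: W = 63.18 N, H = 3.547e+09 Pa, K = 9.088e-05.
Apply Archard: V = K·W·L/H = 9.088e-05 · 63.18 · 249.0 / 3.547e+09 = 4.031e-10 m³.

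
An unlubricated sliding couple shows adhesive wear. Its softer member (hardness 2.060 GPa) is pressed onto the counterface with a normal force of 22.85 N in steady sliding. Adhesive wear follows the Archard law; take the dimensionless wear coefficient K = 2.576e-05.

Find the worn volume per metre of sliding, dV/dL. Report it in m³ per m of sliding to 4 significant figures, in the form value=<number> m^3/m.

Each operation carries full float precision — intermediate values appear rounded — rounded just once: four significant figures.
Convert: Hardness H = 2.060 GPa = 2.060e+09 Pa.
Expressed in SI base units: W = 22.85 N, H = 2.060e+09 Pa, K = 2.576e-05.
Wear rate dV/dL = K·W/H: 2.576e-05 · 22.85 / 2.060e+09 = 2.857e-13 m³/m.

value=2.857e-13 m^3/m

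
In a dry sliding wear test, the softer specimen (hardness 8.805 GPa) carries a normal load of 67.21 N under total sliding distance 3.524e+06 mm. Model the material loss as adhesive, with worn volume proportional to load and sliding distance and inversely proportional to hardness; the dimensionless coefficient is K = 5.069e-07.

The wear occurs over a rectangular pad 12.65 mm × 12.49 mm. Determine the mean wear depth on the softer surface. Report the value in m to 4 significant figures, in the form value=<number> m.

value=8.630e-08 m

Intermediates are printed rounded; every step keeps full precision; one final rounding: four significant digits.
Total distance L = 3.524e+06 mm = 3524 m.
Hardness H = 8.805 GPa = 8.805e+09 Pa.
Pad sides 12.65 mm × 12.49 mm = 0.01265 m × 0.01249 m. Contact area A = 0.01265 m × 0.01249 m = 1.580e-04 m².
SI base units throughout: W = 67.21 N, H = 8.805e+09 Pa, K = 5.069e-07.
Volume removed: V = K·W·L/H = 5.069e-07 · 67.21 · 3524 / 8.805e+09 = 1.364e-11 m³.
Mean depth h = V/A = 1.364e-11 / 1.580e-04 = 8.630e-08 m.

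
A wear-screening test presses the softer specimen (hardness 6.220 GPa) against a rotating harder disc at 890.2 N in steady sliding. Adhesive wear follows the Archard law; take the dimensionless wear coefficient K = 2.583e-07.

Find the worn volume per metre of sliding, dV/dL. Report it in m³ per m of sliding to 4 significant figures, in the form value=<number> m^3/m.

Intermediate values are displayed rounded; the algebra carries full float precision — one last rounding: four significant figures.
Convert: Hardness H = 6.220 GPa = 6.220e+09 Pa.
In SI base units, W = 890.2 N, H = 6.220e+09 Pa, K = 2.583e-07.
Rate of wear dV/dL = K·W/H: 2.583e-07 · 890.2 / 6.220e+09 = 3.697e-14 m³/m.

value=3.697e-14 m^3/m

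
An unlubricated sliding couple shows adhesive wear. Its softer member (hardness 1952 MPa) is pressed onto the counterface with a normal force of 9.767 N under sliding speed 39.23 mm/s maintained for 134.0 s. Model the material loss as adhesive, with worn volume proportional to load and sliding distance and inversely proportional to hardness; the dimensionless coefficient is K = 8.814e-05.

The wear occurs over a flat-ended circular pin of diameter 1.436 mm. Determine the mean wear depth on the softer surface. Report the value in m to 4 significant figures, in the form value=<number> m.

All arithmetic runs at exact precision — displayed values are rounded; one last rounding, at four significant digits.
Sliding speed v = 39.23 mm/s = 0.03923 m/s. Distance L = v·t = 0.03923 m/s × 134.0 s = 5.257 m.
Hardness H = 1952 MPa = 1.952e+09 Pa.
Pin diameter d = 1.436 mm = 0.001436 m. Contact area A = π·d²/4 = π·(0.001436 m)²/4 = 1.620e-06 m².
SI base units throughout: W = 9.767 N, H = 1.952e+09 Pa, K = 8.814e-05.
Apply Archard: V = K·W·L/H = 8.814e-05 · 9.767 · 5.257 / 1.952e+09 = 2.318e-12 m³.
Mean depth h = V/A = 2.318e-12 / 1.620e-06 = 1.431e-06 m.

value=1.431e-06 m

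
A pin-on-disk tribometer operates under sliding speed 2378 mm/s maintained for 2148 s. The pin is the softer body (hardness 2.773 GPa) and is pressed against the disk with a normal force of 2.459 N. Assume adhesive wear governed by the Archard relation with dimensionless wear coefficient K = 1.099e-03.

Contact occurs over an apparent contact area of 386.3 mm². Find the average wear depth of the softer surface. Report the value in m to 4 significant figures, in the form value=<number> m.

value=1.289e-05 m

Intermediates appear rounded — every step carries full float precision; a lone final rounding: four significant figures.
Convert: Sliding speed v = 2378 mm/s = 2.378 m/s. Distance L = v·t = 2.378 m/s × 2148 s = 5108 m.
Convert: Hardness H = 2.773 GPa = 2.773e+09 Pa.
Convert: Contact area A = 386.3 mm² = 3.863e-04 m².
In SI base units: W = 2.459 N, H = 2.773e+09 Pa, K = 1.099e-03.
Wear volume V = K·W·L/H = 1.099e-03 · 2.459 · 5108 / 2.773e+09 = 4.978e-09 m³.
Mean depth h = V/A = 4.978e-09 / 3.863e-04 = 1.289e-05 m.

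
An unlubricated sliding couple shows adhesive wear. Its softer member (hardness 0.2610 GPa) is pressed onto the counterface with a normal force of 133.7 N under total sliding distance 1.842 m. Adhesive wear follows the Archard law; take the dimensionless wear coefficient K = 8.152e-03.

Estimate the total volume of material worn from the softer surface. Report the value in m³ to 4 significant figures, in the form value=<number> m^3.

Each operation maintains full precision; intermediates appear rounded. Rounded just once: 4 significant digits.
Hardness H = 0.2610 GPa = 2.610e+08 Pa.
Restated in SI base units: W = 133.7 N, H = 2.610e+08 Pa, K = 8.152e-03.
The Archard volume V = K·W·L/H = 8.152e-03 · 133.7 · 1.842 / 2.610e+08 = 7.692e-09 m³.

value=7.692e-09 m^3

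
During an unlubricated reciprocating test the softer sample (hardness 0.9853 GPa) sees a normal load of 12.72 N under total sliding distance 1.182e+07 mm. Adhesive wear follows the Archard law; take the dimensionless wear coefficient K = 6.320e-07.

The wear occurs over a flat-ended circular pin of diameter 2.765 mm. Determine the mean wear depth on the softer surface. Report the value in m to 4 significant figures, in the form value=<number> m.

value=1.606e-05 m

Each operation maintains full precision; intermediate values appear rounded. Rounded just once: 4 significant digits.
Distance L = 1.182e+07 mm = 1.182e+04 m.
Hardness H = 0.9853 GPa = 9.853e+08 Pa.
Pin diameter d = 2.765 mm = 0.002765 m. Contact area A = π·d²/4 = π·(0.002765 m)²/4 = 6.005e-06 m².
In SI base units, W = 12.72 N, H = 9.853e+08 Pa, K = 6.320e-07.
The Archard volume V = K·W·L/H = 6.320e-07 · 12.72 · 1.182e+04 / 9.853e+08 = 9.644e-11 m³.
Mean depth h = V/A = 9.644e-11 / 6.005e-06 = 1.606e-05 m.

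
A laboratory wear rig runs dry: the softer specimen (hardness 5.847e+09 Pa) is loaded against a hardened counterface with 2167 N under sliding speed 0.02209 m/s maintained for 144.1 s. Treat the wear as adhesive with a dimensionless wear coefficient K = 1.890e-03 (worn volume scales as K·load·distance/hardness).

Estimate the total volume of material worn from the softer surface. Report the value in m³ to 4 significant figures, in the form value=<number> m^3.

value=2.230e-09 m^3

Shown intermediates are rounded, and every step carries exact precision; rounded just once: 4 significant figures.
Sliding distance L = v·t = 0.02209 m/s × 144.1 s = 3.183 m.
In SI base units, W = 2167 N, H = 5.847e+09 Pa, K = 1.890e-03.
Volume removed: V = K·W·L/H = 1.890e-03 · 2167 · 3.183 / 5.847e+09 = 2.230e-09 m³.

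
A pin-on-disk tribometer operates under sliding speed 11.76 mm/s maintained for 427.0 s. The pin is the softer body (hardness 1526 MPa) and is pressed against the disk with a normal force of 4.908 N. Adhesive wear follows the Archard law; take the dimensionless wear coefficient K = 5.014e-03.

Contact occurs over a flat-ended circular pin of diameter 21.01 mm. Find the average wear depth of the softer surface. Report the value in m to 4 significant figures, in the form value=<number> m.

Every step runs at exact precision — intermediate values are shown rounded; a lone final rounding, at four significant digits.
Convert: Sliding speed v = 11.76 mm/s = 0.01176 m/s. Sliding distance L = v·t = 0.01176 m/s × 427.0 s = 5.022 m.
Convert: Hardness H = 1526 MPa = 1.526e+09 Pa.
Convert: Pin diameter d = 21.01 mm = 0.02101 m. Contact area A = π·d²/4 = π·(0.02101 m)²/4 = 3.467e-04 m².
In SI base units: W = 4.908 N, H = 1.526e+09 Pa, K = 5.014e-03.
Volume removed: V = K·W·L/H = 5.014e-03 · 4.908 · 5.022 / 1.526e+09 = 8.098e-11 m³.
Mean wear depth h = V/A = 8.098e-11 / 3.467e-04 = 2.336e-07 m.

value=2.336e-07 m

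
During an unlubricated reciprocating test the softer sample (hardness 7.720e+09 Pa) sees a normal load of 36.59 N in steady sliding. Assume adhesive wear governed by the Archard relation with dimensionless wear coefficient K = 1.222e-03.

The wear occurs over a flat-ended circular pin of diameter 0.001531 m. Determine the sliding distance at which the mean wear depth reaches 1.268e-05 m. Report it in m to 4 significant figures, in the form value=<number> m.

value=4.030 m

The algebra maintains full float precision, and printed values are rounded, and rounded just once: 4 significant digits.
Contact area A = π·d²/4 = π·(0.001531 m)²/4 = 1.841e-06 m².
As SI base values: W = 36.59 N, H = 7.720e+09 Pa, K = 1.222e-03.
Volume at the limit: V_lim = h_lim·A = 1.268e-05 · 1.841e-06 = 2.334e-11 m³.
Life L = V_lim·H/(K·W) = 2.334e-11 · 7.720e+09 / (1.222e-03 · 36.59) = 4.030 m.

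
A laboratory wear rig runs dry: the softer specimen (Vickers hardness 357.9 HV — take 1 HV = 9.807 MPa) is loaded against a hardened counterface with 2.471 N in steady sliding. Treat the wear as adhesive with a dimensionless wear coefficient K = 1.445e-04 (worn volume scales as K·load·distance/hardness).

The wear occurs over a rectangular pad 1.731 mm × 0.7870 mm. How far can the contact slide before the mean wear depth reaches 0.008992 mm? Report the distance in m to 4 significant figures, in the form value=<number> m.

value=120.4 m

The algebra maintains exact precision; intermediates are shown rounded; rounded once at the end, at four significant digits.
Convert: Hardness H = 357.9 HV × 9.807 MPa/HV = 3510 MPa = 3.510e+09 Pa.
Convert: Pad sides 1.731 mm × 0.7870 mm = 1.731e-03 m × 7.870e-04 m. Contact area A = 1.731e-03 m × 7.870e-04 m = 1.362e-06 m².
Convert: Depth limit h_lim = 0.008992 mm = 8.992e-06 m.
In SI base units, W = 2.471 N, H = 3.510e+09 Pa, K = 1.445e-04.
At the depth limit, V_lim = h_lim·A = 8.992e-06 · 1.362e-06 = 1.225e-11 m³.
Thus life L = V_lim·H/(K·W) = 1.225e-11 · 3.510e+09 / (1.445e-04 · 2.471) = 120.4 m.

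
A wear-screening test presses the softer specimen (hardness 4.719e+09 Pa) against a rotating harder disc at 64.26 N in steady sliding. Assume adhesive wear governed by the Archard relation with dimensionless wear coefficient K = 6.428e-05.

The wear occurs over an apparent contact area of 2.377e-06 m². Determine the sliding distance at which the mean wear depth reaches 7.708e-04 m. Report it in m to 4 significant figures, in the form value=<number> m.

Each operation holds full float precision — intermediates are shown rounded. Rounded once at the end: four significant digits.
SI base units throughout: W = 64.26 N, H = 4.719e+09 Pa, K = 6.428e-05.
Permissible volume V_lim = h_lim·A = 7.708e-04 · 2.377e-06 = 1.832e-09 m³.
Inverting, life L = V_lim·H/(K·W) = 1.832e-09 · 4.719e+09 / (6.428e-05 · 64.26) = 2093 m.

value=2093 m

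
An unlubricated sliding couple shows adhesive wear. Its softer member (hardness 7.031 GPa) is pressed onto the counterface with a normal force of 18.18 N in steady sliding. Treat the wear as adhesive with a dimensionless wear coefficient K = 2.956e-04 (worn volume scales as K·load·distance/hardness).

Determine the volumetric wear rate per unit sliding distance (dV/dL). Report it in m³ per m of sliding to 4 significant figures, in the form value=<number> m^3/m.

The algebra carries full float precision, and quoted intermediates are rounded. Rounded just once: four significant digits.
Convert: Hardness H = 7.031 GPa = 7.031e+09 Pa.
Working in SI base units: W = 18.18 N, H = 7.031e+09 Pa, K = 2.956e-04.
Volumetric rate dV/dL = K·W/H — distance-free: 2.956e-04 · 18.18 / 7.031e+09 = 7.643e-13 m³/m.

value=7.643e-13 m^3/m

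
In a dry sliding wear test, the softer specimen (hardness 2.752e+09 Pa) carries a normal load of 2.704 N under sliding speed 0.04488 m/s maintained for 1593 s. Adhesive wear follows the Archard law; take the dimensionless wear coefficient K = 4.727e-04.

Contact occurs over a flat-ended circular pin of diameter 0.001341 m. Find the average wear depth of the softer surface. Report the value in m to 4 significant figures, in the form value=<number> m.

value=2.351e-05 m

The intermediates are printed rounded, and every step keeps full precision, and a single final rounding, at 4 significant digits.
Convert: Sliding distance L = v·t = 0.04488 m/s × 1593 s = 71.49 m.
Convert: Contact area A = π·d²/4 = π·(0.001341 m)²/4 = 1.412e-06 m².
As SI base values: W = 2.704 N, H = 2.752e+09 Pa, K = 4.727e-04.
The Archard volume V = K·W·L/H = 4.727e-04 · 2.704 · 71.49 / 2.752e+09 = 3.321e-11 m³.
Wear depth h = V/A = 3.321e-11 / 1.412e-06 = 2.351e-05 m.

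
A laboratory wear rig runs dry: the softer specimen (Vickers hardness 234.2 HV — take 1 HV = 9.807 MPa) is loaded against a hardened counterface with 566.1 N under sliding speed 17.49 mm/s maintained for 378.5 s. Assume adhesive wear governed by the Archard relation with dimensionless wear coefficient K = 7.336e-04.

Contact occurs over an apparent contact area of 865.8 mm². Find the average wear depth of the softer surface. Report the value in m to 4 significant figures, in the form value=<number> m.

Shown intermediates are rounded; all arithmetic carries full float precision; one final rounding, at 4 significant figures.
Convert: Sliding speed v = 17.49 mm/s = 0.01749 m/s. Sliding distance L = v·t = 0.01749 m/s × 378.5 s = 6.620 m.
Convert: Hardness H = 234.2 HV × 9.807 MPa/HV = 2297 MPa = 2.297e+09 Pa.
Convert: Contact area A = 865.8 mm² = 8.658e-04 m².
SI base units throughout: W = 566.1 N, H = 2.297e+09 Pa, K = 7.336e-04.
Wear volume V = K·W·L/H = 7.336e-04 · 566.1 · 6.620 / 2.297e+09 = 1.197e-09 m³.
Depth of wear h = V/A = 1.197e-09 / 8.658e-04 = 1.383e-06 m.

value=1.383e-06 m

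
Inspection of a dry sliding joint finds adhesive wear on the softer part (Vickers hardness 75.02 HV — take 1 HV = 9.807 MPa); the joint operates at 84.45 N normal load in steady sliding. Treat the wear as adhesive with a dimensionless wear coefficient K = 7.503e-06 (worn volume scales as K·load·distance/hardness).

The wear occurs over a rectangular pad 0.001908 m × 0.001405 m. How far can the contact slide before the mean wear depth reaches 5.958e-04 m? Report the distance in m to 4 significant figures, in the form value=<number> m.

value=1855 m

The algebra runs at full precision; intermediate values are printed rounded — rounded once at the end to four significant digits.
Convert: Hardness H = 75.02 HV × 9.807 MPa/HV = 735.7 MPa = 7.357e+08 Pa.
Convert: Contact area A = 0.001908 m × 0.001405 m = 2.681e-06 m².
As SI base values: W = 84.45 N, H = 7.357e+08 Pa, K = 7.503e-06.
Allowed volume V_lim = h_lim·A = 5.958e-04 · 2.681e-06 = 1.597e-09 m³.
So the life L = V_lim·H/(K·W) = 1.597e-09 · 7.357e+08 / (7.503e-06 · 84.45) = 1855 m.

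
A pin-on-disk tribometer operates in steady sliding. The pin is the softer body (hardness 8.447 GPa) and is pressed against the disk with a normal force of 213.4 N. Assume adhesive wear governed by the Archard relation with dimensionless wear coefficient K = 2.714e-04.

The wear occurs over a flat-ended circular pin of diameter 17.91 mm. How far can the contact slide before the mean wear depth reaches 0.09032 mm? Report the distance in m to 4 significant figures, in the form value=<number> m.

Intermediate values are shown rounded; all arithmetic runs at exact precision. Rounded just once: four significant digits.
Hardness H = 8.447 GPa = 8.447e+09 Pa.
Pin diameter d = 17.91 mm = 0.01791 m. Contact area A = π·d²/4 = π·(0.01791 m)²/4 = 2.519e-04 m².
Depth limit h_lim = 0.09032 mm = 9.032e-05 m.
SI base units throughout: W = 213.4 N, H = 8.447e+09 Pa, K = 2.714e-04.
Permissible volume V_lim = h_lim·A = 9.032e-05 · 2.519e-04 = 2.275e-08 m³.
Sliding life L = V_lim·H/(K·W) = 2.275e-08 · 8.447e+09 / (2.714e-04 · 213.4) = 3319 m.

value=3319 m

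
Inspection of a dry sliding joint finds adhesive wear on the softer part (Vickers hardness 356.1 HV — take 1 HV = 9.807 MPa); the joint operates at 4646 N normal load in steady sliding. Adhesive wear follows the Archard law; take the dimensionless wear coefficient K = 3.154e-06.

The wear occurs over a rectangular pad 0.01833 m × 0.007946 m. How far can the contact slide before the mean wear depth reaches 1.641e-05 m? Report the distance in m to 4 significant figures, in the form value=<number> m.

Intermediate values are printed rounded — every step carries full precision — a single final rounding: 4 significant figures.
Convert: Hardness H = 356.1 HV × 9.807 MPa/HV = 3492 MPa = 3.492e+09 Pa.
Convert: Contact area A = 0.01833 m × 0.007946 m = 1.457e-04 m².
In SI base units: W = 4646 N, H = 3.492e+09 Pa, K = 3.154e-06.
Limit volume V_lim = h_lim·A = 1.641e-05 · 1.457e-04 = 2.390e-09 m³.
Life L = V_lim·H/(K·W) = 2.390e-09 · 3.492e+09 / (3.154e-06 · 4646) = 569.6 m.

value=569.6 m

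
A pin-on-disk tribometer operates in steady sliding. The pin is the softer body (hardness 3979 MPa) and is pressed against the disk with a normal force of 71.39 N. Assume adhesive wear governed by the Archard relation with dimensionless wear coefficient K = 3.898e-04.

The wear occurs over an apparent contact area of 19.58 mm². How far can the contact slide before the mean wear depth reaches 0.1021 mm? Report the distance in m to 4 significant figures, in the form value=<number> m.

value=285.8 m

Displayed values are rounded. The computation runs at full float precision; rounded just once to four significant figures.
Convert: Hardness H = 3979 MPa = 3.979e+09 Pa.
Convert: Contact area A = 19.58 mm² = 1.958e-05 m².
Convert: Depth limit h_lim = 0.1021 mm = 1.021e-04 m.
As SI base values: W = 71.39 N, H = 3.979e+09 Pa, K = 3.898e-04.
Permissible volume V_lim = h_lim·A = 1.021e-04 · 1.958e-05 = 1.999e-09 m³.
Thus life L = V_lim·H/(K·W) = 1.999e-09 · 3.979e+09 / (3.898e-04 · 71.39) = 285.8 m.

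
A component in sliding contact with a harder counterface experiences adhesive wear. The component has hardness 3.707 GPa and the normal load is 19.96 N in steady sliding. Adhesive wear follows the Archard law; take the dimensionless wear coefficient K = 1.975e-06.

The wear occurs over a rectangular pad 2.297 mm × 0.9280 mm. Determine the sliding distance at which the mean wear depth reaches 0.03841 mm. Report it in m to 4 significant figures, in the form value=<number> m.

value=7699 m

The intermediates appear rounded. All arithmetic maintains full float precision, and rounded just once, at 4 significant digits.
Hardness H = 3.707 GPa = 3.707e+09 Pa.
Pad sides 2.297 mm × 0.9280 mm = 2.297e-03 m × 9.280e-04 m. Contact area A = 2.297e-03 m × 9.280e-04 m = 2.132e-06 m².
Depth limit h_lim = 0.03841 mm = 3.841e-05 m.
In SI base units, W = 19.96 N, H = 3.707e+09 Pa, K = 1.975e-06.
Permissible volume V_lim = h_lim·A = 3.841e-05 · 2.132e-06 = 8.188e-11 m³.
Sliding life L = V_lim·H/(K·W) = 8.188e-11 · 3.707e+09 / (1.975e-06 · 19.96) = 7699 m.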